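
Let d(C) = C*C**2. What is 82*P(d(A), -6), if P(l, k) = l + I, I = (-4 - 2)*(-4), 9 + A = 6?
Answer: -246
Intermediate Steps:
A = -3 (A = -9 + 6 = -3)
I = 24 (I = -6*(-4) = 24)
d(C) = C**3
P(l, k) = 24 + l (P(l, k) = l + 24 = 24 + l)
82*P(d(A), -6) = 82*(24 + (-3)**3) = 82*(24 - 27) = 82*(-3) = -246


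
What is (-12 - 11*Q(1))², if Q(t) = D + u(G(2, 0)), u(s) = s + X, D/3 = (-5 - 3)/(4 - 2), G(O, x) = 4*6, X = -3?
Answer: 12321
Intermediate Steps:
G(O, x) = 24
D = -12 (D = 3*((-5 - 3)/(4 - 2)) = 3*(-8/2) = 3*(-8*½) = 3*(-4) = -12)
u(s) = -3 + s (u(s) = s - 3 = -3 + s)
Q(t) = 9 (Q(t) = -12 + (-3 + 24) = -12 + 21 = 9)
(-12 - 11*Q(1))² = (-12 - 11*9)² = (-12 - 99)² = (-111)² = 12321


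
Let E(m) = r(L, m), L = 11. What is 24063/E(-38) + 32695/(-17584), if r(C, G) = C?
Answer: 422764147/193424 ≈ 2185.7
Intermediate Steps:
E(m) = 11
24063/E(-38) + 32695/(-17584) = 24063/11 + 32695/(-17584) = 24063*(1/11) + 32695*(-1/17584) = 24063/11 - 32695/17584 = 422764147/193424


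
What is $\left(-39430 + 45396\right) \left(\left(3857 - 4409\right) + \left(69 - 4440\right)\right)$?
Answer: $-29370618$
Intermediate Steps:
$\left(-39430 + 45396\right) \left(\left(3857 - 4409\right) + \left(69 - 4440\right)\right) = 5966 \left(-552 + \left(69 - 4440\right)\right) = 5966 \left(-552 - 4371\right) = 5966 \left(-4923\right) = -29370618$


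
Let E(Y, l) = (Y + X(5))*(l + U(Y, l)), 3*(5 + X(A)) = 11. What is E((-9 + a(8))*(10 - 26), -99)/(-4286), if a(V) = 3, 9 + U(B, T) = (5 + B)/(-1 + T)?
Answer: 773971/321450 ≈ 2.4077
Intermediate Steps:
U(B, T) = -9 + (5 + B)/(-1 + T)
X(A) = -4/3 (X(A) = -5 + (⅓)*11 = -5 + 11/3 = -4/3)
E(Y, l) = (-4/3 + Y)*(l + (14 + Y - 9*l)/(-1 + l)) (E(Y, l) = (Y - 4/3)*(l + (14 + Y - 9*l)/(-1 + l)) = (-4/3 + Y)*(l + (14 + Y - 9*l)/(-1 + l)))
E((-9 + a(8))*(10 - 26), -99)/(-4286) = ((-56 - 4*(-9 + 3)*(10 - 26) + 36*(-99) + 3*((-9 + 3)*(10 - 26))*(14 + (-9 + 3)*(10 - 26) - 9*(-99)) - 99*(-1 - 99)*(-4 + 3*((-9 + 3)*(10 - 26))))/(3*(-1 - 99)))/(-4286) = ((⅓)*(-56 - (-24)*(-16) - 3564 + 3*(-6*(-16))*(14 - 6*(-16) + 891) - 99*(-100)*(-4 + 3*(-6*(-16))))/(-100))*(-1/4286) = ((⅓)*(-1/100)*(-56 - 4*96 - 3564 + 3*96*(14 + 96 + 891) - 99*(-100)*(-4 + 3*96)))*(-1/4286) = ((⅓)*(-1/100)*(-56 - 384 - 3564 + 3*96*1001 - 99*(-100)*(-4 + 288)))*(-1/4286) = ((⅓)*(-1/100)*(-56 - 384 - 3564 + 288288 - 99*(-100)*284))*(-1/4286) = ((⅓)*(-1/100)*(-56 - 384 - 3564 + 288288 + 2811600))*(-1/4286) = ((⅓)*(-1/100)*3095884)*(-1/4286) = -773971/75*(-1/4286) = 773971/321450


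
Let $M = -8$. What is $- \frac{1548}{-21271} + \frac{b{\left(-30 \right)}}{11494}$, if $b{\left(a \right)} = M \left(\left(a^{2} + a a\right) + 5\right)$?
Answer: $- \frac{144680264}{122244437} \approx -1.1835$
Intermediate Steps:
$b{\left(a \right)} = -40 - 16 a^{2}$ ($b{\left(a \right)} = - 8 \left(\left(a^{2} + a a\right) + 5\right) = - 8 \left(\left(a^{2} + a^{2}\right) + 5\right) = - 8 \left(2 a^{2} + 5\right) = - 8 \left(5 + 2 a^{2}\right) = -40 - 16 a^{2}$)
$- \frac{1548}{-21271} + \frac{b{\left(-30 \right)}}{11494} = - \frac{1548}{-21271} + \frac{-40 - 16 \left(-30\right)^{2}}{11494} = \left(-1548\right) \left(- \frac{1}{21271}\right) + \left(-40 - 14400\right) \frac{1}{11494} = \frac{1548}{21271} + \left(-40 - 14400\right) \frac{1}{11494} = \frac{1548}{21271} - \frac{7220}{5747} = - \frac{144680264}{122244437}$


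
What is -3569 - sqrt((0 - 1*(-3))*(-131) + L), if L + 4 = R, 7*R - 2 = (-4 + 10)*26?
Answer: -3569 - I*sqrt(18347)/7 ≈ -3569.0 - 19.35*I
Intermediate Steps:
R = 158/7 (R = 2/7 + ((-4 + 10)*26)/7 = 2/7 + (6*26)/7 = 2/7 + (1/7)*156 = 2/7 + 156/7 = 158/7 ≈ 22.571)
L = 130/7 (L = -4 + 158/7 = 130/7 ≈ 18.571)
-3569 - sqrt((0 - 1*(-3))*(-131) + L) = -3569 - sqrt((0 - 1*(-3))*(-131) + 130/7) = -3569 - sqrt((0 + 3)*(-131) + 130/7) = -3569 - sqrt(3*(-131) + 130/7) = -3569 - sqrt(-393 + 130/7) = -3569 - sqrt(-2621/7) = -3569 - I*sqrt(18347)/7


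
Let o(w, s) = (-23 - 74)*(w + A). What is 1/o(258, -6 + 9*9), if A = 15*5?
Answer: -1/32301 ≈ -3.0959e-5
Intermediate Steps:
A = 75
o(w, s) = -7275 - 97*w (o(w, s) = (-23 - 74)*(w + 75) = -97*(75 + w) = -7275 - 97*w)
1/o(258, -6 + 9*9) = 1/(-7275 - 97*258) = 1/(-7275 - 25026) = 1/(-32301) = -1/32301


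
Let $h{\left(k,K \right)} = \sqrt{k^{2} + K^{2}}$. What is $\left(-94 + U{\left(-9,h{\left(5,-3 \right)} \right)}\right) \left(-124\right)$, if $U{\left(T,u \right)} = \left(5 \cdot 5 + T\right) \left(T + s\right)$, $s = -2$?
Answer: $33480$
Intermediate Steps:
$h{\left(k,K \right)} = \sqrt{K^{2} + k^{2}}$
$U{\left(T,u \right)} = \left(-2 + T\right) \left(25 + T\right)$ ($U{\left(T,u \right)} = \left(5 \cdot 5 + T\right) \left(T - 2\right) = \left(25 + T\right) \left(-2 + T\right) = \left(-2 + T\right) \left(25 + T\right)$)
$\left(-94 + U{\left(-9,h{\left(5,-3 \right)} \right)}\right) \left(-124\right) = \left(-94 + \left(-50 + \left(-9\right)^{2} + 23 \left(-9\right)\right)\right) \left(-124\right) = \left(-94 - 176\right) \left(-124\right) = \left(-270\right) \left(-124\right) = 33480$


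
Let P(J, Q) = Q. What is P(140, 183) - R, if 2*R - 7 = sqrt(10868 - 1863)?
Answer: 359/2 - sqrt(9005)/2 ≈ 132.05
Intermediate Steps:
R = 7/2 + sqrt(9005)/2 (R = 7/2 + sqrt(10868 - 1863)/2 = 7/2 + sqrt(9005)/2 ≈ 50.947)
P(140, 183) - R = 183 - (7/2 + sqrt(9005)/2) = 183 + (-7/2 - sqrt(9005)/2) = 359/2 - sqrt(9005)/2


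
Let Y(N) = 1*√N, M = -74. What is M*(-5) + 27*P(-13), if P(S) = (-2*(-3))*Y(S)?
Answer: 370 + 162*I*√13 ≈ 370.0 + 584.1*I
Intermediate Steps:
Y(N) = √N
P(S) = 6*√S (P(S) = (-2*(-3))*√S = 6*√S)
M*(-5) + 27*P(-13) = -74*(-5) + 27*(6*√(-13)) = 370 + 27*(6*(I*√13)) = 370 + 27*(6*I*√13) = 370 + 162*I*√13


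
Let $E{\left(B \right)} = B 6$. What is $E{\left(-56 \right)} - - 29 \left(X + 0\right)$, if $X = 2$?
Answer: $-278$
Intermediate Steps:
$E{\left(B \right)} = 6 B$
$E{\left(-56 \right)} - - 29 \left(X + 0\right) = 6 \left(-56\right) - - 29 \left(2 + 0\right) = -336 - \left(-29\right) 2 = -336 - -58 = -336 + 58 = -278$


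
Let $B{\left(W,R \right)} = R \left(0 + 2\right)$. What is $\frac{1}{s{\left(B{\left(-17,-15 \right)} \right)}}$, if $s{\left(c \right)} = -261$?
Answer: $- \frac{1}{261} \approx -0.0038314$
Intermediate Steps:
$B{\left(W,R \right)} = 2 R$ ($B{\left(W,R \right)} = R 2 = 2 R$)
$\frac{1}{s{\left(B{\left(-17,-15 \right)} \right)}} = \frac{1}{-261} = - \frac{1}{261}$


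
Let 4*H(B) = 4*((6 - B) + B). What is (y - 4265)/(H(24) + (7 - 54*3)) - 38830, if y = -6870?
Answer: -5774535/149 ≈ -38755.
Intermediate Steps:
H(B) = 6 (H(B) = (4*((6 - B) + B))/4 = (4*6)/4 = (1/4)*24 = 6)
(y - 4265)/(H(24) + (7 - 54*3)) - 38830 = (-6870 - 4265)/(6 + (7 - 54*3)) - 38830 = -11135/(6 + (7 - 162)) - 38830 = -11135/(6 - 155) - 38830 = -11135/(-149) - 38830 = -11135*(-1/149) - 38830 = 11135/149 - 38830 = -5774535/149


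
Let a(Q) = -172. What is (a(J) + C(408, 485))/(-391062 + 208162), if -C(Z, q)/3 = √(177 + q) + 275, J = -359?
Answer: 997/182900 + 3*√662/182900 ≈ 0.0058731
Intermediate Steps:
C(Z, q) = -825 - 3*√(177 + q) (C(Z, q) = -3*(√(177 + q) + 275) = -3*(275 + √(177 + q)) = -825 - 3*√(177 + q))
(a(J) + C(408, 485))/(-391062 + 208162) = (-172 + (-825 - 3*√(177 + 485)))/(-391062 + 208162) = (-172 + (-825 - 3*√662))/(-182900) = (-997 - 3*√662)*(-1/182900) = 997/182900 + 3*√662/182900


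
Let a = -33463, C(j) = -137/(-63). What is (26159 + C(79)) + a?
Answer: -460015/63 ≈ -7301.8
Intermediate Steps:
C(j) = 137/63 (C(j) = -137*(-1/63) = 137/63)
(26159 + C(79)) + a = (26159 + 137/63) - 33463 = 1648154/63 - 33463 = -460015/63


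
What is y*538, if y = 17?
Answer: 9146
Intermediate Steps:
y*538 = 17*538 = 9146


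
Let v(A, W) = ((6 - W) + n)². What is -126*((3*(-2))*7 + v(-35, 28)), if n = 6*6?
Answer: -19404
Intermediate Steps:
n = 36
v(A, W) = (42 - W)² (v(A, W) = ((6 - W) + 36)² = (42 - W)²)
-126*((3*(-2))*7 + v(-35, 28)) = -126*((3*(-2))*7 + (42 - 1*28)²) = -126*(-6*7 + (42 - 28)²) = -126*(-42 + 14²) = -126*(-42 + 196) = -126*154 = -19404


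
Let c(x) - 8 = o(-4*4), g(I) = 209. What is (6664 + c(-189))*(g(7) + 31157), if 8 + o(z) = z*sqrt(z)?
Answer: 209023024 - 2007424*I ≈ 2.0902e+8 - 2.0074e+6*I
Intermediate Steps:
o(z) = -8 + z**(3/2) (o(z) = -8 + z*sqrt(z) = -8 + z**(3/2))
c(x) = -64*I (c(x) = 8 + (-8 + (-4*4)**(3/2)) = 8 + (-8 + (-16)**(3/2)) = 8 + (-8 - 64*I) = -64*I)
(6664 + c(-189))*(g(7) + 31157) = (6664 - 64*I)*(209 + 31157) = (6664 - 64*I)*31366 = 209023024 - 2007424*I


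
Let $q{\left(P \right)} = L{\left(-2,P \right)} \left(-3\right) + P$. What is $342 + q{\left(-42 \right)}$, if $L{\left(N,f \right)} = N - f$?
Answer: $180$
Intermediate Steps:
$q{\left(P \right)} = 6 + 4 P$ ($q{\left(P \right)} = \left(-2 - P\right) \left(-3\right) + P = \left(6 + 3 P\right) + P = 6 + 4 P$)
$342 + q{\left(-42 \right)} = 342 + \left(6 + 4 \left(-42\right)\right) = 342 + \left(6 - 168\right) = 342 - 162 = 180$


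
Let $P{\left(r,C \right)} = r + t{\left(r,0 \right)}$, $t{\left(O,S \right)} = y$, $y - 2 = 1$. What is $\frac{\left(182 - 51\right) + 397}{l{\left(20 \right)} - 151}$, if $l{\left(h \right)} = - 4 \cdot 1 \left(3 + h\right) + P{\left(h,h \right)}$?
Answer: $- \frac{12}{5} \approx -2.4$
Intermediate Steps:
$y = 3$ ($y = 2 + 1 = 3$)
$t{\left(O,S \right)} = 3$
$P{\left(r,C \right)} = 3 + r$ ($P{\left(r,C \right)} = r + 3 = 3 + r$)
$l{\left(h \right)} = -9 - 3 h$ ($l{\left(h \right)} = - 4 \cdot 1 \left(3 + h\right) + \left(3 + h\right) = - 4 \left(3 + h\right) + \left(3 + h\right) = \left(-12 - 4 h\right) + \left(3 + h\right) = -9 - 3 h$)
$\frac{\left(182 - 51\right) + 397}{l{\left(20 \right)} - 151} = \frac{\left(182 - 51\right) + 397}{\left(-9 - 60\right) - 151} = \frac{131 + 397}{-69 - 151} = \frac{528}{-220} = 528 \left(- \frac{1}{220}\right) = - \frac{12}{5}$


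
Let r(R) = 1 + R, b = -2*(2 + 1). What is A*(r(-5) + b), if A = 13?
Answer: -130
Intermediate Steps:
b = -6 (b = -2*3 = -6)
A*(r(-5) + b) = 13*((1 - 5) - 6) = 13*(-4 - 6) = 13*(-10) = -130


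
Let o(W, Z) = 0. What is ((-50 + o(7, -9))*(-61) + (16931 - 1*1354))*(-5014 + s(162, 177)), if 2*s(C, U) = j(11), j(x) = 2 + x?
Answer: -186549405/2 ≈ -9.3275e+7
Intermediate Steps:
s(C, U) = 13/2 (s(C, U) = (2 + 11)/2 = (½)*13 = 13/2)
((-50 + o(7, -9))*(-61) + (16931 - 1*1354))*(-5014 + s(162, 177)) = ((-50 + 0)*(-61) + (16931 - 1*1354))*(-5014 + 13/2) = (-50*(-61) + (16931 - 1354))*(-10015/2) = (3050 + 15577)*(-10015/2) = 18627*(-10015/2) = -186549405/2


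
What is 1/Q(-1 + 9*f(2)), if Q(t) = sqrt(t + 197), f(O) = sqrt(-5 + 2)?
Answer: 1/sqrt(196 + 9*I*sqrt(3)) ≈ 0.07126 - 0.0028293*I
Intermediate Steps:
f(O) = I*sqrt(3) (f(O) = sqrt(-3) = I*sqrt(3))
Q(t) = sqrt(197 + t)
1/Q(-1 + 9*f(2)) = 1/(sqrt(197 + (-1 + 9*(I*sqrt(3))))) = 1/(sqrt(197 + (-1 + 9*I*sqrt(3)))) = 1/(sqrt(196 + 9*I*sqrt(3))) = 1/sqrt(196 + 9*I*sqrt(3))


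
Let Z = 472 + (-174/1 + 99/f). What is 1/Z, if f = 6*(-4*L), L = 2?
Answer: 16/4735 ≈ 0.0033791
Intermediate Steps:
f = -48 (f = 6*(-4*2) = 6*(-8) = -48)
Z = 4735/16 (Z = 472 + (-174/1 + 99/(-48)) = 472 + (-174*1 + 99*(-1/48)) = 472 + (-174 - 33/16) = 472 - 2817/16 = 4735/16 ≈ 295.94)
1/Z = 1/(4735/16) = 16/4735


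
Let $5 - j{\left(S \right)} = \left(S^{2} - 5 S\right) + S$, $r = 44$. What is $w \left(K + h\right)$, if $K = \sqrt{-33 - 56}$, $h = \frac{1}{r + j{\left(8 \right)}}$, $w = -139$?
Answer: $- \frac{139}{17} - 139 i \sqrt{89} \approx -8.1765 - 1311.3 i$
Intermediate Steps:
$j{\left(S \right)} = 5 - S^{2} + 4 S$ ($j{\left(S \right)} = 5 - \left(\left(S^{2} - 5 S\right) + S\right) = 5 - \left(S^{2} - 4 S\right) = 5 - S^{2} + 4 S$)
$h = \frac{1}{17}$ ($h = \frac{1}{44 + \left(5 - 8^{2} + 4 \cdot 8\right)} = \frac{1}{44 + \left(5 - 64 + 32\right)} = \frac{1}{44 - 27} = \frac{1}{17} \approx 0.058824$)
$K = i \sqrt{89}$ ($K = \sqrt{-89} = i \sqrt{89} \approx 9.434 i$)
$w \left(K + h\right) = - 139 \left(i \sqrt{89} + \frac{1}{17}\right) = - 139 \left(\frac{1}{17} + i \sqrt{89}\right) = - \frac{139}{17} - 139 i \sqrt{89}$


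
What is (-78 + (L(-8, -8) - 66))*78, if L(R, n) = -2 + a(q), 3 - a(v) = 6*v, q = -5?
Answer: -8814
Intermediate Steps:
a(v) = 3 - 6*v
L(R, n) = 31 (L(R, n) = -2 + (3 - 6*(-5)) = -2 + (3 + 30) = -2 + 33 = 31)
(-78 + (L(-8, -8) - 66))*78 = (-78 + (31 - 66))*78 = (-78 - 35)*78 = -113*78 = -8814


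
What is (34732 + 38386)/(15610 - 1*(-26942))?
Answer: 36559/21276 ≈ 1.7183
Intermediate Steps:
(34732 + 38386)/(15610 - 1*(-26942)) = 73118/(15610 + 26942) = 73118/42552 = 73118*(1/42552) = 36559/21276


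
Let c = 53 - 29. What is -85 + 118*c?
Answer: 2747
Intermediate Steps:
c = 24
-85 + 118*c = -85 + 118*24 = -85 + 2832 = 2747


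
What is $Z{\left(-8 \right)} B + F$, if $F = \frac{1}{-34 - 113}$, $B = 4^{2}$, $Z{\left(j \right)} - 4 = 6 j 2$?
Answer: $- \frac{216385}{147} \approx -1472.0$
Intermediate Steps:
$Z{\left(j \right)} = 4 + 12 j$ ($Z{\left(j \right)} = 4 + 6 j 2 = 4 + 12 j$)
$B = 16$
$F = - \frac{1}{147}$ ($F = \frac{1}{-147} = - \frac{1}{147} \approx -0.0068027$)
$Z{\left(-8 \right)} B + F = \left(4 + 12 \left(-8\right)\right) 16 - \frac{1}{147} = \left(4 - 96\right) 16 - \frac{1}{147} = \left(-92\right) 16 - \frac{1}{147} = -1472 - \frac{1}{147} = - \frac{216385}{147}$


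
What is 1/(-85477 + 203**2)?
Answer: -1/44268 ≈ -2.2590e-5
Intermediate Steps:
1/(-85477 + 203**2) = 1/(-85477 + 41209) = 1/(-44268) = -1/44268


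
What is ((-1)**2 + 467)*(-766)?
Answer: -358488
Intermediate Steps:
((-1)**2 + 467)*(-766) = (1 + 467)*(-766) = 468*(-766) = -358488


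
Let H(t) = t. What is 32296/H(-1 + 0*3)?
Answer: -32296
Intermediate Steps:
32296/H(-1 + 0*3) = 32296/(-1 + 0*3) = 32296/(-1 + 0) = 32296/(-1) = 32296*(-1) = -32296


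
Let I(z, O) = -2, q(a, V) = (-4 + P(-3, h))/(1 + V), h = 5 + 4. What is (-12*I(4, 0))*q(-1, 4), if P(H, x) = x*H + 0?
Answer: -744/5 ≈ -148.80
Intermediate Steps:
h = 9
P(H, x) = H*x (P(H, x) = H*x + 0 = H*x)
q(a, V) = -31/(1 + V) (q(a, V) = (-4 - 3*9)/(1 + V) = (-4 - 27)/(1 + V) = -31/(1 + V))
(-12*I(4, 0))*q(-1, 4) = (-12*(-2))*(-31/(1 + 4)) = 24*(-31/5) = -744/5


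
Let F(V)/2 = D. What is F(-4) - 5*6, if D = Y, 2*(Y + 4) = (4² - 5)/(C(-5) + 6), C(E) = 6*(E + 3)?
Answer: -239/6 ≈ -39.833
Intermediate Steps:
C(E) = 18 + 6*E (C(E) = 6*(3 + E) = 18 + 6*E)
Y = -59/12 (Y = -4 + ((4² - 5)/((18 + 6*(-5)) + 6))/2 = -4 + ((16 - 5)/((18 - 30) + 6))/2 = -4 + (11/(-12 + 6))/2 = -4 + (11/(-6))/2 = -4 + (11*(-⅙))/2 = -4 + (½)*(-11/6) = -4 - 11/12 = -59/12 ≈ -4.9167)
D = -59/12 ≈ -4.9167
F(V) = -59/6 (F(V) = 2*(-59/12) = -59/6)
F(-4) - 5*6 = -59/6 - 5*6 = -59/6 - 30 = -239/6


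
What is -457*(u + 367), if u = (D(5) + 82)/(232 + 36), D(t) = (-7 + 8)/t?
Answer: -224931287/1340 ≈ -1.6786e+5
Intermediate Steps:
D(t) = 1/t
u = 411/1340 (u = (1/5 + 82)/(232 + 36) = (1/5 + 82)/268 = (411/5)*(1/268) = 411/1340 ≈ 0.30672)
-457*(u + 367) = -457*(411/1340 + 367) = -457*492191/1340 = -224931287/1340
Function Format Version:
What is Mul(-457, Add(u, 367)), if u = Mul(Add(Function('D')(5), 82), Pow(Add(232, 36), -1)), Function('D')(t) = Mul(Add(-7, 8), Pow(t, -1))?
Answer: Rational(-224931287, 1340) ≈ -1.6786e+5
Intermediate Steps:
Function('D')(t) = Pow(t, -1) (Function('D')(t) = Mul(1, Pow(t, -1)) = Pow(t, -1))
u = Rational(411, 1340) (u = Mul(Add(Pow(5, -1), 82), Pow(Add(232, 36), -1)) = Mul(Add(Rational(1, 5), 82), Pow(268, -1)) = Mul(Rational(411, 5), Rational(1, 268)) = Rational(411, 1340) ≈ 0.30672)
Mul(-457, Add(u, 367)) = Mul(-457, Add(Rational(411, 1340), 367)) = Mul(-457, Rational(492191, 1340)) = Rational(-224931287, 1340)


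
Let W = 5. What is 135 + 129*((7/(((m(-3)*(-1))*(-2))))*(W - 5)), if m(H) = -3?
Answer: 135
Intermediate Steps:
135 + 129*((7/(((m(-3)*(-1))*(-2))))*(W - 5)) = 135 + 129*((7/((-3*(-1)*(-2))))*(5 - 5)) = 135 + 129*((7/((3*(-2))))*0) = 135 + 129*((7/(-6))*0) = 135 + 129*((7*(-⅙))*0) = 135 + 129*(-7/6*0) = 135 + 129*0 = 135 + 0 = 135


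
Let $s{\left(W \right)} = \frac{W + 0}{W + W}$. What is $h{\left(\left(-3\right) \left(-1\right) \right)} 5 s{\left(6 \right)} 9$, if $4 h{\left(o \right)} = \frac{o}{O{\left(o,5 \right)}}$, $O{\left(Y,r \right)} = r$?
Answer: $\frac{27}{8} \approx 3.375$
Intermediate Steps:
$s{\left(W \right)} = \frac{1}{2}$ ($s{\left(W \right)} = \frac{W}{2 W} = W \frac{1}{2 W} = \frac{1}{2}$)
$h{\left(o \right)} = \frac{o}{20}$ ($h{\left(o \right)} = \frac{o \frac{1}{5}}{4} = \frac{\frac{1}{5} o}{4} = \frac{o}{20}$)
$h{\left(\left(-3\right) \left(-1\right) \right)} 5 s{\left(6 \right)} 9 = \frac{\left(-3\right) \left(-1\right)}{20} \cdot 5 \cdot \frac{1}{2} \cdot 9 = \frac{1}{20} \cdot 3 \cdot 5 \cdot \frac{1}{2} \cdot 9 = \frac{3}{20} \cdot 5 \cdot \frac{1}{2} \cdot 9 = \frac{3}{4} \cdot \frac{1}{2} \cdot 9 = \frac{3}{8} \cdot 9 = \frac{27}{8}$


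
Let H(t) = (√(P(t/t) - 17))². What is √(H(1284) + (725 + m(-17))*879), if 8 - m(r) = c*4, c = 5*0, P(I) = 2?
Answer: 6*√17897 ≈ 802.68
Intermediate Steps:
c = 0
m(r) = 8 (m(r) = 8 - 0*4 = 8 - 1*0 = 8 + 0 = 8)
H(t) = -15 (H(t) = (√(2 - 17))² = (√(-15))² = (I*√15)² = -15)
√(H(1284) + (725 + m(-17))*879) = √(-15 + (725 + 8)*879) = √(-15 + 733*879) = √(-15 + 644307) = √644292 = 6*√17897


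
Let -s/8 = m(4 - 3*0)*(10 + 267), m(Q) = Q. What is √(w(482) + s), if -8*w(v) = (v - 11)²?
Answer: I*√585506/4 ≈ 191.3*I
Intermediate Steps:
w(v) = -(-11 + v)²/8 (w(v) = -(v - 11)²/8 = -(-11 + v)²/8)
s = -8864 (s = -8*(4 - 3*0)*(10 + 267) = -8*(4 + 0)*277 = -32*277 = -8*1108 = -8864)
√(w(482) + s) = √(-(-11 + 482)²/8 - 8864) = √(-⅛*471² - 8864) = √(-⅛*221841 - 8864) = √(-221841/8 - 8864) = √(-292753/8) = I*√585506/4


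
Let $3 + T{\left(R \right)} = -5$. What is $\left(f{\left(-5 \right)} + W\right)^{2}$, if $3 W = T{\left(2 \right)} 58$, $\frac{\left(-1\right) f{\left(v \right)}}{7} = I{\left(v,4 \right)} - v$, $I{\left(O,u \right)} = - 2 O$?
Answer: $\frac{606841}{9} \approx 67427.0$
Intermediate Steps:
$T{\left(R \right)} = -8$ ($T{\left(R \right)} = -3 - 5 = -8$)
$f{\left(v \right)} = 21 v$ ($f{\left(v \right)} = - 7 \left(- 2 v - v\right) = - 7 \left(- 3 v\right) = 21 v$)
$W = - \frac{464}{3}$ ($W = \frac{\left(-8\right) 58}{3} = \frac{1}{3} \left(-464\right) = - \frac{464}{3} \approx -154.67$)
$\left(f{\left(-5 \right)} + W\right)^{2} = \left(21 \left(-5\right) - \frac{464}{3}\right)^{2} = \left(-105 - \frac{464}{3}\right)^{2} = \left(- \frac{779}{3}\right)^{2} = \frac{606841}{9}$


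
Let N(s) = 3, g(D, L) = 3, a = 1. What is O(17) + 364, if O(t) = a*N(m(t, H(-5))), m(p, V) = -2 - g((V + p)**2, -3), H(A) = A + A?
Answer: 367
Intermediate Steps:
H(A) = 2*A
m(p, V) = -5 (m(p, V) = -2 - 1*3 = -2 - 3 = -5)
O(t) = 3 (O(t) = 1*3 = 3)
O(17) + 364 = 3 + 364 = 367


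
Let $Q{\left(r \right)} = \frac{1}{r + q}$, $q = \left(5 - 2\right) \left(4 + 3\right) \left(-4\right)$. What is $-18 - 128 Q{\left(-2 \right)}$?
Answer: $- \frac{710}{43} \approx -16.512$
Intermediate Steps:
$q = -84$ ($q = 3 \cdot 7 \left(-4\right) = 21 \left(-4\right) = -84$)
$Q{\left(r \right)} = \frac{1}{-84 + r}$ ($Q{\left(r \right)} = \frac{1}{r - 84} = \frac{1}{-84 + r}$)
$-18 - 128 Q{\left(-2 \right)} = -18 - \frac{128}{-84 - 2} = -18 - \frac{128}{-86} = -18 - - \frac{64}{43} = -18 + \frac{64}{43} = - \frac{710}{43}$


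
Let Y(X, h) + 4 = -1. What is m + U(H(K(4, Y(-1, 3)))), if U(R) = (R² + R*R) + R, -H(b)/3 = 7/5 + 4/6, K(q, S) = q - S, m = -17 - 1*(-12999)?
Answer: 326317/25 ≈ 13053.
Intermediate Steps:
Y(X, h) = -5 (Y(X, h) = -4 - 1 = -5)
m = 12982 (m = -17 + 12999 = 12982)
H(b) = -31/5 (H(b) = -3*(7/5 + 4/6) = -3*(7*(⅕) + 4*(⅙)) = -3*(7/5 + ⅔) = -3*31/15 = -31/5)
U(R) = R + 2*R² (U(R) = (R² + R²) + R = 2*R² + R = R + 2*R²)
m + U(H(K(4, Y(-1, 3)))) = 12982 - 31*(1 + 2*(-31/5))/5 = 12982 - 31*(1 - 62/5)/5 = 12982 - 31/5*(-57/5) = 12982 + 1767/25 = 326317/25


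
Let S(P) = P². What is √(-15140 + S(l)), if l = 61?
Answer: I*√11419 ≈ 106.86*I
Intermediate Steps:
√(-15140 + S(l)) = √(-15140 + 61²) = √(-15140 + 3721) = √(-11419) = I*√11419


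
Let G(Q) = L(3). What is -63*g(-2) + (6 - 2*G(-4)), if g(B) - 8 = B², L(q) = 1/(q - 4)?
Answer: -748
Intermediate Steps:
L(q) = 1/(-4 + q)
g(B) = 8 + B²
G(Q) = -1 (G(Q) = 1/(-4 + 3) = 1/(-1) = -1)
-63*g(-2) + (6 - 2*G(-4)) = -63*(8 + (-2)²) + (6 - 2*(-1)) = -63*(8 + 4) + (6 + 2) = -63*12 + 8 = -756 + 8 = -748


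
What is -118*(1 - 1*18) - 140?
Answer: 1866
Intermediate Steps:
-118*(1 - 1*18) - 140 = -118*(1 - 18) - 140 = -118*(-17) - 140 = 2006 - 140 = 1866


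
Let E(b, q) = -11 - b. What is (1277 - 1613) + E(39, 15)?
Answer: -386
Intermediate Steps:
(1277 - 1613) + E(39, 15) = (1277 - 1613) + (-11 - 1*39) = -336 + (-11 - 39) = -336 - 50 = -386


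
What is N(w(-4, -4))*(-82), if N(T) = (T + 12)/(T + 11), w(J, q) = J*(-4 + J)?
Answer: -3608/43 ≈ -83.907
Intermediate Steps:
N(T) = (12 + T)/(11 + T)
N(w(-4, -4))*(-82) = ((12 - 4*(-4 - 4))/(11 - 4*(-4 - 4)))*(-82) = ((12 - 4*(-8))/(11 - 4*(-8)))*(-82) = ((12 + 32)/(11 + 32))*(-82) = (44/43)*(-82) = -3608/43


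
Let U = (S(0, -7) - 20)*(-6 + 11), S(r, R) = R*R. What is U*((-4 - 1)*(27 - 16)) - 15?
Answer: -7990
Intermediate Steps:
S(r, R) = R**2
U = 145 (U = ((-7)**2 - 20)*(-6 + 11) = (49 - 20)*5 = 29*5 = 145)
U*((-4 - 1)*(27 - 16)) - 15 = 145*((-4 - 1)*(27 - 16)) - 15 = 145*(-5*11) - 15 = 145*(-55) - 15 = -7975 - 15 = -7990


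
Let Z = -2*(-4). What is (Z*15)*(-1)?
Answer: -120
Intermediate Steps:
Z = 8
(Z*15)*(-1) = (8*15)*(-1) = 120*(-1) = -120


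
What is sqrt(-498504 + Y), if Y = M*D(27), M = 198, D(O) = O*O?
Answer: I*sqrt(354162) ≈ 595.12*I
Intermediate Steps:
D(O) = O**2
Y = 144342 (Y = 198*27**2 = 198*729 = 144342)
sqrt(-498504 + Y) = sqrt(-498504 + 144342) = sqrt(-354162) = I*sqrt(354162)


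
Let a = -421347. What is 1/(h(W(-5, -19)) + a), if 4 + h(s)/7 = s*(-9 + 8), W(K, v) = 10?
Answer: -1/421445 ≈ -2.3728e-6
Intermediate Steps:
h(s) = -28 - 7*s (h(s) = -28 + 7*(s*(-9 + 8)) = -28 + 7*(s*(-1)) = -28 + 7*(-s) = -28 - 7*s)
1/(h(W(-5, -19)) + a) = 1/((-28 - 7*10) - 421347) = 1/((-28 - 70) - 421347) = 1/(-98 - 421347) = 1/(-421445) = -1/421445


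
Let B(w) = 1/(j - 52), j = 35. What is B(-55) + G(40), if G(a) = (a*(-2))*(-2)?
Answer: 2719/17 ≈ 159.94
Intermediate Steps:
G(a) = 4*a (G(a) = -2*a*(-2) = 4*a)
B(w) = -1/17 (B(w) = 1/(35 - 52) = 1/(-17) = -1/17)
B(-55) + G(40) = -1/17 + 4*40 = -1/17 + 160 = 2719/17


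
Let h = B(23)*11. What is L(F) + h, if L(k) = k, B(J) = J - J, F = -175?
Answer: -175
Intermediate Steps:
B(J) = 0
h = 0 (h = 0*11 = 0)
L(F) + h = -175 + 0 = -175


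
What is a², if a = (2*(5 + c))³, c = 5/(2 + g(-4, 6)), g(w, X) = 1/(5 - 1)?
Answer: 4826809000000/531441 ≈ 9.0825e+6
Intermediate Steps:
g(w, X) = ¼ (g(w, X) = 1/4 = ¼)
c = 20/9 (c = 5/(2 + ¼) = 5/(9/4) = 5*(4/9) = 20/9 ≈ 2.2222)
a = 2197000/729 (a = (2*(5 + 20/9))³ = (2*(65/9))³ = (130/9)³ = 2197000/729 ≈ 3013.7)
a² = (2197000/729)² = 4826809000000/531441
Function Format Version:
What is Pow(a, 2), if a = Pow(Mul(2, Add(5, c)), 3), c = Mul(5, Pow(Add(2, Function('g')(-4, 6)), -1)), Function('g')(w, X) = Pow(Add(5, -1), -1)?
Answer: Rational(4826809000000, 531441) ≈ 9.0825e+6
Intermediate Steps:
Function('g')(w, X) = Rational(1, 4) (Function('g')(w, X) = Pow(4, -1) = Rational(1, 4))
c = Rational(20, 9) (c = Mul(5, Pow(Add(2, Rational(1, 4)), -1)) = Mul(5, Pow(Rational(9, 4), -1)) = Mul(5, Rational(4, 9)) = Rational(20, 9) ≈ 2.2222)
a = Rational(2197000, 729) (a = Pow(Mul(2, Add(5, Rational(20, 9))), 3) = Pow(Mul(2, Rational(65, 9)), 3) = Pow(Rational(130, 9), 3) = Rational(2197000, 729) ≈ 3013.7)
Pow(a, 2) = Pow(Rational(2197000, 729), 2) = Rational(4826809000000, 531441)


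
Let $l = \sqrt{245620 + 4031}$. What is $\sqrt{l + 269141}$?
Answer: $\sqrt{269141 + 3 \sqrt{27739}} \approx 519.27$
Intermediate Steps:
$l = 3 \sqrt{27739}$ ($l = \sqrt{249651} = 3 \sqrt{27739} \approx 499.65$)
$\sqrt{l + 269141} = \sqrt{3 \sqrt{27739} + 269141} = \sqrt{269141 + 3 \sqrt{27739}}$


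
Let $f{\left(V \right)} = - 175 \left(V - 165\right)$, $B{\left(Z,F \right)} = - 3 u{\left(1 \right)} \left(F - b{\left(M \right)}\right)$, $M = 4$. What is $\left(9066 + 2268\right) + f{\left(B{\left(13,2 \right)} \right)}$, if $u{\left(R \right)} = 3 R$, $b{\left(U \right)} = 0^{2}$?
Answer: $43359$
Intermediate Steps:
$b{\left(U \right)} = 0$
$B{\left(Z,F \right)} = - 9 F$ ($B{\left(Z,F \right)} = - 3 \cdot 3 \cdot 1 \left(F - 0\right) = \left(-3\right) 3 \left(F + 0\right) = - 9 F$)
$f{\left(V \right)} = 28875 - 175 V$ ($f{\left(V \right)} = - 175 \left(-165 + V\right) = 28875 - 175 V$)
$\left(9066 + 2268\right) + f{\left(B{\left(13,2 \right)} \right)} = \left(9066 + 2268\right) + \left(28875 - 175 \left(\left(-9\right) 2\right)\right) = 11334 + \left(28875 - -3150\right) = 11334 + \left(28875 + 3150\right) = 11334 + 32025 = 43359$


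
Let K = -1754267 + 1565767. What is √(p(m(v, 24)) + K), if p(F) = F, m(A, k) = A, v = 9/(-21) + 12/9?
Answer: I*√83128101/21 ≈ 434.17*I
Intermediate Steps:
v = 19/21 (v = 9*(-1/21) + 12*(⅑) = -3/7 + 4/3 = 19/21 ≈ 0.90476)
K = -188500
√(p(m(v, 24)) + K) = √(19/21 - 188500) = √(-3958481/21) = I*√83128101/21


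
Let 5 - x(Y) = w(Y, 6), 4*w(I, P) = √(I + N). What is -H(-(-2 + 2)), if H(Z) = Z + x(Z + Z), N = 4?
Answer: -9/2 ≈ -4.5000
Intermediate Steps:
w(I, P) = √(4 + I)/4 (w(I, P) = √(I + 4)/4 = √(4 + I)/4)
x(Y) = 5 - √(4 + Y)/4
H(Z) = 5 + Z - √(4 + 2*Z)/4 (H(Z) = Z + (5 - √(4 + (Z + Z))/4) = Z + (5 - √(4 + 2*Z)/4) = 5 + Z - √(4 + 2*Z)/4)
-H(-(-2 + 2)) = -(5 - (-2 + 2) - √(4 + 2*(-(-2 + 2)))/4) = -(5 - 1*0 - √(4 + 2*(-1*0))/4) = -(5 + 0 - √(4 + 2*0)/4) = -(5 + 0 - √(4 + 0)/4) = -(5 + 0 - √4/4) = -(5 + 0 - ¼*2) = -(5 + 0 - ½) = -1*9/2 = -9/2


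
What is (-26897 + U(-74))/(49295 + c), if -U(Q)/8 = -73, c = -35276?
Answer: -8771/4673 ≈ -1.8770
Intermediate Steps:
U(Q) = 584 (U(Q) = -8*(-73) = 584)
(-26897 + U(-74))/(49295 + c) = (-26897 + 584)/(49295 - 35276) = -26313/14019 = -26313*1/14019 = -8771/4673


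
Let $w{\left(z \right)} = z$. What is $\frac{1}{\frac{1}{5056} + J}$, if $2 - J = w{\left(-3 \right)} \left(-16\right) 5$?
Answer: $- \frac{5056}{1203327} \approx -0.0042017$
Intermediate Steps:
$J = -238$ ($J = 2 - \left(-3\right) \left(-16\right) 5 = 2 - 48 \cdot 5 = 2 - 240 = -238$)
$\frac{1}{\frac{1}{5056} + J} = \frac{1}{\frac{1}{5056} - 238} = \frac{1}{- \frac{1203327}{5056}} = - \frac{5056}{1203327}$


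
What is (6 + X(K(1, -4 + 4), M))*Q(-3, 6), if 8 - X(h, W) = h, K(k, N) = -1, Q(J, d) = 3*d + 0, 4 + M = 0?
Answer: 270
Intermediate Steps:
M = -4 (M = -4 + 0 = -4)
Q(J, d) = 3*d
X(h, W) = 8 - h
(6 + X(K(1, -4 + 4), M))*Q(-3, 6) = (6 + (8 - 1*(-1)))*(3*6) = (6 + (8 + 1))*18 = (6 + 9)*18 = 15*18 = 270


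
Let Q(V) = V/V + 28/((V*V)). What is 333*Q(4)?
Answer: 3663/4 ≈ 915.75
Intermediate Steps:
Q(V) = 1 + 28/V² (Q(V) = 1 + 28/(V²) = 1 + 28/V²)
333*Q(4) = 333*(1 + 28/4²) = 333*(1 + 28*(1/16)) = 333*(1 + 7/4) = 333*(11/4) = 3663/4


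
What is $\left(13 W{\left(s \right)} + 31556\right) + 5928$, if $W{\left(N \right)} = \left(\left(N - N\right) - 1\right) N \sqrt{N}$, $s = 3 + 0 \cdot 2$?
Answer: $37484 - 39 \sqrt{3} \approx 37416.0$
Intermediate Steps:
$s = 3$ ($s = 3 + 0 = 3$)
$W{\left(N \right)} = - N^{\frac{3}{2}}$ ($W{\left(N \right)} = \left(0 - 1\right) N^{\frac{3}{2}} = - N^{\frac{3}{2}}$)
$\left(13 W{\left(s \right)} + 31556\right) + 5928 = \left(13 \left(- 3^{\frac{3}{2}}\right) + 31556\right) + 5928 = \left(13 \left(- 3 \sqrt{3}\right) + 31556\right) + 5928 = \left(- 39 \sqrt{3} + 31556\right) + 5928 = \left(31556 - 39 \sqrt{3}\right) + 5928 = 37484 - 39 \sqrt{3}$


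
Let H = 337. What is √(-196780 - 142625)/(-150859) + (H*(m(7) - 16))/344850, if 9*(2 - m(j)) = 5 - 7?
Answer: -20894/1551825 - 11*I*√2805/150859 ≈ -0.013464 - 0.0038618*I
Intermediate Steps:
m(j) = 20/9 (m(j) = 2 - (5 - 7)/9 = 2 - ⅑*(-2) = 2 + 2/9 = 20/9)
√(-196780 - 142625)/(-150859) + (H*(m(7) - 16))/344850 = √(-196780 - 142625)/(-150859) + (337*(20/9 - 16))/344850 = √(-339405)*(-1/150859) + (337*(-124/9))*(1/344850) = (11*I*√2805)*(-1/150859) - 41788/9*1/344850 = -11*I*√2805/150859 - 20894/1551825 = -20894/1551825 - 11*I*√2805/150859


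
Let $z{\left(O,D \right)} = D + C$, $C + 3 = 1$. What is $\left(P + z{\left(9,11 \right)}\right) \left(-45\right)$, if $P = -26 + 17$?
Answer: $0$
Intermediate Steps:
$P = -9$
$C = -2$ ($C = -3 + 1 = -2$)
$z{\left(O,D \right)} = -2 + D$ ($z{\left(O,D \right)} = D - 2 = -2 + D$)
$\left(P + z{\left(9,11 \right)}\right) \left(-45\right) = \left(-9 + \left(-2 + 11\right)\right) \left(-45\right) = \left(-9 + 9\right) \left(-45\right) = 0 \left(-45\right) = 0$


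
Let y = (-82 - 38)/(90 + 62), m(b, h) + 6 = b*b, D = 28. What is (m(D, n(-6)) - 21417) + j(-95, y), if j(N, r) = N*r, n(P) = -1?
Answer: -20564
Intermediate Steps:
m(b, h) = -6 + b² (m(b, h) = -6 + b*b = -6 + b²)
y = -15/19 (y = -120/152 = -120*1/152 = -15/19 ≈ -0.78947)
(m(D, n(-6)) - 21417) + j(-95, y) = ((-6 + 28²) - 21417) - 95*(-15/19) = ((-6 + 784) - 21417) + 75 = (778 - 21417) + 75 = -20639 + 75 = -20564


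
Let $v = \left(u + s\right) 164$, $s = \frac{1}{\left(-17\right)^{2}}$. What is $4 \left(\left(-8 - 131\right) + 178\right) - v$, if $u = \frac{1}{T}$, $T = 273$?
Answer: $\frac{12215764}{78897} \approx 154.83$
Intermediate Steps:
$s = \frac{1}{289} \approx 0.0034602$
$u = \frac{1}{273} \approx 0.003663$
$v = \frac{92168}{78897}$ ($v = \left(\frac{1}{273} + \frac{1}{289}\right) 164 = \frac{562}{78897} \cdot 164 = \frac{92168}{78897} \approx 1.1682$)
$4 \left(\left(-8 - 131\right) + 178\right) - v = 4 \left(\left(-8 - 131\right) + 178\right) - \frac{92168}{78897} = 4 \left(-139 + 178\right) - \frac{92168}{78897} = 4 \cdot 39 - \frac{92168}{78897} = 156 - \frac{92168}{78897} = \frac{12215764}{78897}$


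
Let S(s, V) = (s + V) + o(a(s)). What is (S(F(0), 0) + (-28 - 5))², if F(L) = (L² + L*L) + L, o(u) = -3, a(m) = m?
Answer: 1296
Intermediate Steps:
F(L) = L + 2*L² (F(L) = (L² + L²) + L = 2*L² + L = L + 2*L²)
S(s, V) = -3 + V + s (S(s, V) = (s + V) - 3 = (V + s) - 3 = -3 + V + s)
(S(F(0), 0) + (-28 - 5))² = ((-3 + 0 + 0*(1 + 2*0)) + (-28 - 5))² = ((-3 + 0 + 0*(1 + 0)) - 33)² = ((-3 + 0 + 0*1) - 33)² = ((-3 + 0 + 0) - 33)² = (-3 - 33)² = (-36)² = 1296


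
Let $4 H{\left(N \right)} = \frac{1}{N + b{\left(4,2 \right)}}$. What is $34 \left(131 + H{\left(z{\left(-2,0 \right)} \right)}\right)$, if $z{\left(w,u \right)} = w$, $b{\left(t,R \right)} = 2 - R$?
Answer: $\frac{17799}{4} \approx 4449.8$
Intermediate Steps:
$H{\left(N \right)} = \frac{1}{4 N}$ ($H{\left(N \right)} = \frac{1}{4 \left(N + \left(2 - 2\right)\right)} = \frac{1}{4 \left(N + 0\right)} = \frac{1}{4 N}$)
$34 \left(131 + H{\left(z{\left(-2,0 \right)} \right)}\right) = 34 \left(131 + \frac{1}{4 \left(-2\right)}\right) = 34 \left(131 + \frac{1}{4} \left(- \frac{1}{2}\right)\right) = 34 \left(131 - \frac{1}{8}\right) = 34 \cdot \frac{1047}{8} = \frac{17799}{4}$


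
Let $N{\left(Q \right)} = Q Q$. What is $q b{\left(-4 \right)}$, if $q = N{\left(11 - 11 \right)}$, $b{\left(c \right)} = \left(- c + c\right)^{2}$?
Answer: $0$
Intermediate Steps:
$b{\left(c \right)} = 0$ ($b{\left(c \right)} = 0^{2} = 0$)
$N{\left(Q \right)} = Q^{2}$
$q = 0$ ($q = \left(11 - 11\right)^{2} = 0^{2} = 0$)
$q b{\left(-4 \right)} = 0 \cdot 0 = 0$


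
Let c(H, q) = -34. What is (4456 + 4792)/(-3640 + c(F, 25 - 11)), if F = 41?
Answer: -4624/1837 ≈ -2.5171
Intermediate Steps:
(4456 + 4792)/(-3640 + c(F, 25 - 11)) = (4456 + 4792)/(-3640 - 34) = 9248/(-3674) = 9248*(-1/3674) = -4624/1837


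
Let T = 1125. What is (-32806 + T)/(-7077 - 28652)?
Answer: 31681/35729 ≈ 0.88670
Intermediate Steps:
(-32806 + T)/(-7077 - 28652) = (-32806 + 1125)/(-7077 - 28652) = -31681/(-35729) = -31681*(-1/35729) = 31681/35729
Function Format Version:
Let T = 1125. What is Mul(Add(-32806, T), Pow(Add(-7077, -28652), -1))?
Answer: Rational(31681, 35729) ≈ 0.88670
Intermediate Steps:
Mul(Add(-32806, T), Pow(Add(-7077, -28652), -1)) = Mul(Add(-32806, 1125), Pow(Add(-7077, -28652), -1)) = Mul(-31681, Pow(-35729, -1)) = Mul(-31681, Rational(-1, 35729)) = Rational(31681, 35729)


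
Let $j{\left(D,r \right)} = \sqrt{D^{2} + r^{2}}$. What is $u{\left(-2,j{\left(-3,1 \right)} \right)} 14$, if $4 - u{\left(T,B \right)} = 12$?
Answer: $-112$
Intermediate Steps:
$u{\left(T,B \right)} = -8$ ($u{\left(T,B \right)} = 4 - 12 = -8$)
$u{\left(-2,j{\left(-3,1 \right)} \right)} 14 = \left(-8\right) 14 = -112$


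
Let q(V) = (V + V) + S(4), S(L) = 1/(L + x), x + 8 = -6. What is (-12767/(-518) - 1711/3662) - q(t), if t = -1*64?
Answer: 722153489/4742290 ≈ 152.28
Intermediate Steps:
x = -14 (x = -8 - 6 = -14)
S(L) = 1/(-14 + L) (S(L) = 1/(L - 14) = 1/(-14 + L))
t = -64
q(V) = -⅒ + 2*V (q(V) = (V + V) + 1/(-14 + 4) = 2*V + 1/(-10) = 2*V - ⅒ = -⅒ + 2*V)
(-12767/(-518) - 1711/3662) - q(t) = (-12767/(-518) - 1711/3662) - (-⅒ + 2*(-64)) = (-12767*(-1/518) - 1711*1/3662) - (-⅒ - 128) = (12767/518 - 1711/3662) - 1*(-1281/10) = 11466614/474229 + 1281/10 = 722153489/4742290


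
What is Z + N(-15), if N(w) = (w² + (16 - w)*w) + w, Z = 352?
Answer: 97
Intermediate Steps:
N(w) = w + w² + w*(16 - w) (N(w) = (w² + w*(16 - w)) + w = w + w² + w*(16 - w))
Z + N(-15) = 352 + 17*(-15) = 352 - 255 = 97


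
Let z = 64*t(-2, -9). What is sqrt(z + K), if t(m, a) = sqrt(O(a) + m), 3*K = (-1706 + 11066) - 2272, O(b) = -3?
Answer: 4*sqrt(1329 + 36*I*sqrt(5))/3 ≈ 48.63 + 1.4714*I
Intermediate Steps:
K = 7088/3 (K = ((-1706 + 11066) - 2272)/3 = (9360 - 2272)/3 = (1/3)*7088 = 7088/3 ≈ 2362.7)
t(m, a) = sqrt(-3 + m)
z = 64*I*sqrt(5) (z = 64*sqrt(-3 - 2) = 64*sqrt(-5) = 64*(I*sqrt(5)) = 64*I*sqrt(5) ≈ 143.11*I)
sqrt(z + K) = sqrt(64*I*sqrt(5) + 7088/3) = sqrt(7088/3 + 64*I*sqrt(5))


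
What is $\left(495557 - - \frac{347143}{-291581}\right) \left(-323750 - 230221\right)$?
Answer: $- \frac{80045850449500254}{291581} \approx -2.7452 \cdot 10^{11}$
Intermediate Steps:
$\left(495557 - - \frac{347143}{-291581}\right) \left(-323750 - 230221\right) = \left(495557 - \left(-347143\right) \left(- \frac{1}{291581}\right)\right) \left(-553971\right) = \left(495557 - \frac{347143}{291581}\right) \left(-553971\right) = \frac{144494658474}{291581} \left(-553971\right) = - \frac{80045850449500254}{291581}$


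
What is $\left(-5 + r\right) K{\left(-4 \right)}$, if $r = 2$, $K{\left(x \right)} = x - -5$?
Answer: $-3$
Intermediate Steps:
$K{\left(x \right)} = 5 + x$ ($K{\left(x \right)} = x + 5 = 5 + x$)
$\left(-5 + r\right) K{\left(-4 \right)} = \left(-5 + 2\right) \left(5 - 4\right) = \left(-3\right) 1 = -3$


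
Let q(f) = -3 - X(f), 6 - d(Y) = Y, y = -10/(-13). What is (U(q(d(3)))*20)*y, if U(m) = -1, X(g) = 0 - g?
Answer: -200/13 ≈ -15.385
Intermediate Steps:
X(g) = -g
y = 10/13 (y = -10*(-1/13) = 10/13 ≈ 0.76923)
d(Y) = 6 - Y
q(f) = -3 + f (q(f) = -3 - (-1)*f = -3 + f)
(U(q(d(3)))*20)*y = -1*20*(10/13) = -20*10/13 = -200/13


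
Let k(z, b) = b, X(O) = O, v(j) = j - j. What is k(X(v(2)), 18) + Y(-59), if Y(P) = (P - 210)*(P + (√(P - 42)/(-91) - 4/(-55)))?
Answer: 872819/55 + 269*I*√101/91 ≈ 15869.0 + 29.708*I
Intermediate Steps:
v(j) = 0
Y(P) = (-210 + P)*(4/55 + P - √(-42 + P)/91) (Y(P) = (-210 + P)*(P + (√(-42 + P)*(-1/91) - 4*(-1/55))) = (-210 + P)*(P + (-√(-42 + P)/91 + 4/55)) = (-210 + P)*(P + (4/55 - √(-42 + P)/91)) = (-210 + P)*(4/55 + P - √(-42 + P)/91))
k(X(v(2)), 18) + Y(-59) = 18 + (-168/11 + (-59)² - 11546/55*(-59) + 30*√(-42 - 59)/13 - 1/91*(-59)*√(-42 - 59)) = 18 + (-168/11 + 3481 + 681214/55 + 30*√(-101)/13 - 1/91*(-59)*√(-101)) = 18 + (-168/11 + 3481 + 681214/55 + 30*(I*√101)/13 - 1/91*(-59)*I*√101) = 18 + (-168/11 + 3481 + 681214/55 + 30*I*√101/13 + 59*I*√101/91) = 18 + (871829/55 + 269*I*√101/91) = 872819/55 + 269*I*√101/91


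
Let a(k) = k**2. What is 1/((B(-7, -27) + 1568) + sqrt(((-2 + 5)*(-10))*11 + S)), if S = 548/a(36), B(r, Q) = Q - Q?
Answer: 508032/796700959 - 18*I*sqrt(106783)/796700959 ≈ 0.00063767 - 7.3829e-6*I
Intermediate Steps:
B(r, Q) = 0
S = 137/324 (S = 548/(36**2) = 548/1296 = 548*(1/1296) = 137/324 ≈ 0.42284)
1/((B(-7, -27) + 1568) + sqrt(((-2 + 5)*(-10))*11 + S)) = 1/((0 + 1568) + sqrt(((-2 + 5)*(-10))*11 + 137/324)) = 1/(1568 + sqrt((3*(-10))*11 + 137/324)) = 1/(1568 + sqrt(-30*11 + 137/324)) = 1/(1568 + sqrt(-330 + 137/324)) = 1/(1568 + sqrt(-106783/324)) = 1/(1568 + I*sqrt(106783)/18)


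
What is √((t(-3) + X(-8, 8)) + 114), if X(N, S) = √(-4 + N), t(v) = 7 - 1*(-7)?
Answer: √(128 + 2*I*√3) ≈ 11.315 + 0.1531*I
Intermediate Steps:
t(v) = 14 (t(v) = 7 + 7 = 14)
√((t(-3) + X(-8, 8)) + 114) = √((14 + √(-4 - 8)) + 114) = √((14 + √(-12)) + 114) = √((14 + 2*I*√3) + 114) = √(128 + 2*I*√3)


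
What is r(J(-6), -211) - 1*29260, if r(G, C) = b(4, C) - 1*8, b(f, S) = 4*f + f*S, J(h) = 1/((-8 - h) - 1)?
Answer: -30096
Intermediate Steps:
J(h) = 1/(-9 - h)
b(f, S) = 4*f + S*f
r(G, C) = 8 + 4*C (r(G, C) = 4*(4 + C) - 1*8 = (16 + 4*C) - 8 = 8 + 4*C)
r(J(-6), -211) - 1*29260 = (8 + 4*(-211)) - 1*29260 = (8 - 844) - 29260 = -836 - 29260 = -30096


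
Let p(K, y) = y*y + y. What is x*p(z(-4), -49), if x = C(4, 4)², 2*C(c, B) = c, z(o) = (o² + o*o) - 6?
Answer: 9408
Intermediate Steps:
z(o) = -6 + 2*o² (z(o) = (o² + o²) - 6 = 2*o² - 6 = -6 + 2*o²)
C(c, B) = c/2
x = 4 (x = ((½)*4)² = 2² = 4)
p(K, y) = y + y² (p(K, y) = y² + y = y + y²)
x*p(z(-4), -49) = 4*(-49*(1 - 49)) = 4*(-49*(-48)) = 4*2352 = 9408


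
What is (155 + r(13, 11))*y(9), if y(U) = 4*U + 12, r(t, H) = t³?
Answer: 112896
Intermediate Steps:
y(U) = 12 + 4*U
(155 + r(13, 11))*y(9) = (155 + 13³)*(12 + 4*9) = (155 + 2197)*(12 + 36) = 2352*48 = 112896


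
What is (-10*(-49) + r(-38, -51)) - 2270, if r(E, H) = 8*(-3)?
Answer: -1804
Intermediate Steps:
r(E, H) = -24
(-10*(-49) + r(-38, -51)) - 2270 = (-10*(-49) - 24) - 2270 = (490 - 24) - 2270 = 466 - 2270 = -1804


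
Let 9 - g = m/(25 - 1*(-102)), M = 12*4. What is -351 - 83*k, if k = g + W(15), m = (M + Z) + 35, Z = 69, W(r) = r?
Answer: -284945/127 ≈ -2243.7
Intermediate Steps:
M = 48
m = 152 (m = (48 + 69) + 35 = 117 + 35 = 152)
g = 991/127 (g = 9 - 152/(25 - 1*(-102)) = 9 - 152/(25 + 102) = 9 - 152/127 = 991/127 ≈ 7.8031)
k = 2896/127 (k = 991/127 + 15 = 2896/127 ≈ 22.803)
-351 - 83*k = -351 - 83*2896/127 = -351 - 240368/127 = -284945/127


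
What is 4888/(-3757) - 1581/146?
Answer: -511805/42194 ≈ -12.130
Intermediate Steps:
4888/(-3757) - 1581/146 = 4888*(-1/3757) - 1581*1/146 = -376/289 - 1581/146 = -511805/42194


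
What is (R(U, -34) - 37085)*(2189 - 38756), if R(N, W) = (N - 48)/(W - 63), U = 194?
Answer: 131545796697/97 ≈ 1.3561e+9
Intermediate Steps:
R(N, W) = (-48 + N)/(-63 + W)
(R(U, -34) - 37085)*(2189 - 38756) = ((-48 + 194)/(-63 - 34) - 37085)*(2189 - 38756) = (146/(-97) - 37085)*(-36567) = (-1/97*146 - 37085)*(-36567) = (-146/97 - 37085)*(-36567) = -3597391/97*(-36567) = 131545796697/97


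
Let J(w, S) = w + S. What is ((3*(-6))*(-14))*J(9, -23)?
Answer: -3528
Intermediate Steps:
J(w, S) = S + w
((3*(-6))*(-14))*J(9, -23) = ((3*(-6))*(-14))*(-23 + 9) = -18*(-14)*(-14) = 252*(-14) = -3528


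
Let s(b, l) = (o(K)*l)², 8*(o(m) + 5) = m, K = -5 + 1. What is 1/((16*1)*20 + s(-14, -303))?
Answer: 4/11110169 ≈ 3.6003e-7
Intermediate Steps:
K = -4
o(m) = -5 + m/8
s(b, l) = 121*l²/4 (s(b, l) = ((-5 + (⅛)*(-4))*l)² = ((-5 - ½)*l)² = (-11*l/2)² = 121*l²/4)
1/((16*1)*20 + s(-14, -303)) = 1/((16*1)*20 + (121/4)*(-303)²) = 1/(16*20 + (121/4)*91809) = 1/(320 + 11108889/4) = 1/(11110169/4) = 4/11110169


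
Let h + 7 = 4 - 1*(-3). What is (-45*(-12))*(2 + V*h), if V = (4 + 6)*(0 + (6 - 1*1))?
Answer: 1080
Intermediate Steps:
h = 0 (h = -7 + (4 - 1*(-3)) = -7 + (4 + 3) = -7 + 7 = 0)
V = 50 (V = 10*(0 + (6 - 1)) = 10*(0 + 5) = 10*5 = 50)
(-45*(-12))*(2 + V*h) = (-45*(-12))*(2 + 50*0) = 540*(2 + 0) = 540*2 = 1080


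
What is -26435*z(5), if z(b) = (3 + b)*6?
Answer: -1268880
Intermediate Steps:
z(b) = 18 + 6*b
-26435*z(5) = -26435*(18 + 6*5) = -26435*(18 + 30) = -26435*48 = -1268880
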